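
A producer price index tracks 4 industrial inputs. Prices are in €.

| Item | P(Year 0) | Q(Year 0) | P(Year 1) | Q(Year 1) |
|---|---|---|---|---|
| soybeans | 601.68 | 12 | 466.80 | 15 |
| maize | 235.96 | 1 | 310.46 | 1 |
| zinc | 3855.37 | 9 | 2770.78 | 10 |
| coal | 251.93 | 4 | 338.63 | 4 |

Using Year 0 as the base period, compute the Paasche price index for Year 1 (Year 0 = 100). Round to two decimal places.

Paasche price index uses current-period quantities as weights.
ΣP(Year 1)·Q(Year 1) = 466.80×15 + 310.46×1 + 2770.78×10 + 338.63×4 = 7002 + 310.46 + 27707.8 + 1354.52 = 36374.78
ΣP(Year 0)·Q(Year 1) = 601.68×15 + 235.96×1 + 3855.37×10 + 251.93×4 = 9025.2 + 235.96 + 38553.7 + 1007.72 = 48822.58
Index = 36374.78 / 48822.58 × 100 = 74.5040

74.50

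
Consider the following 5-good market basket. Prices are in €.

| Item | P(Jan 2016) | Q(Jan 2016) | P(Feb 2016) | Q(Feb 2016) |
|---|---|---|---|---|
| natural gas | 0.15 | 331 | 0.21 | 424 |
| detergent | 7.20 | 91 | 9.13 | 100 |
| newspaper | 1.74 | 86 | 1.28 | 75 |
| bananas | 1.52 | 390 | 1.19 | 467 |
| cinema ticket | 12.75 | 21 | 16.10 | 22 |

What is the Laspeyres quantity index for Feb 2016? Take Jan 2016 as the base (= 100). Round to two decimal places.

111.04

Laspeyres quantity index uses base-period prices as weights.
ΣP(Jan 2016)·Q(Feb 2016) = 0.15×424 + 7.20×100 + 1.74×75 + 1.52×467 + 12.75×22 = 63.6 + 720 + 130.5 + 709.84 + 280.5 = 1904.44
ΣP(Jan 2016)·Q(Jan 2016) = 0.15×331 + 7.20×91 + 1.74×86 + 1.52×390 + 12.75×21 = 49.65 + 655.2 + 149.64 + 592.8 + 267.75 = 1715.04
Index = 1904.44 / 1715.04 × 100 = 111.0435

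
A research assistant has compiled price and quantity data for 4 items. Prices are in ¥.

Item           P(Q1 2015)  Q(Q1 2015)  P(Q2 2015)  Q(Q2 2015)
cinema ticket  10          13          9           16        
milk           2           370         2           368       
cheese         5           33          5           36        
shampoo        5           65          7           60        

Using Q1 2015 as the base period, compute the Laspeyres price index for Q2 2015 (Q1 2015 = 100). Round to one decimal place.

Laspeyres price index uses base-period quantities as weights.
ΣP(Q2 2015)·Q(Q1 2015) = 9×13 + 2×370 + 5×33 + 7×65 = 117 + 740 + 165 + 455 = 1477
ΣP(Q1 2015)·Q(Q1 2015) = 10×13 + 2×370 + 5×33 + 5×65 = 130 + 740 + 165 + 325 = 1360
Index = 1477 / 1360 × 100 = 108.6029

108.6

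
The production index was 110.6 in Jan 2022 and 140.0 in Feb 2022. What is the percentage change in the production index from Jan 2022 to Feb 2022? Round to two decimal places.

Change = (140.0 − 110.6) / 110.6 × 100
       = 29.4 / 110.6 × 100 = 26.5823%

26.58%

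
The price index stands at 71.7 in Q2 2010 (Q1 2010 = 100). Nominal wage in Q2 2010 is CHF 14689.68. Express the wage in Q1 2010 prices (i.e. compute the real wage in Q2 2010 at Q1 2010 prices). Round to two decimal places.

Real = Nominal ÷ (Index/100) = 14689.68 ÷ (71.7/100)
     = 14689.68 ÷ 0.717 = 20487.6987

20487.70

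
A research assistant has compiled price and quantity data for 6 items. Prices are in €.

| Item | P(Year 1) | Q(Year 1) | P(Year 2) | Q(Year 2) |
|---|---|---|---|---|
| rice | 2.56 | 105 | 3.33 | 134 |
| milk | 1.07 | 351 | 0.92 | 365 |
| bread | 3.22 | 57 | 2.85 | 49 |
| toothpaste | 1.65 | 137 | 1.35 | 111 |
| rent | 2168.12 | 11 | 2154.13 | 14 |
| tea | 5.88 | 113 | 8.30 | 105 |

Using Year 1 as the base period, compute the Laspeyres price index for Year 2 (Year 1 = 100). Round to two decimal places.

Laspeyres price index uses base-period quantities as weights.
ΣP(Year 2)·Q(Year 1) = 3.33×105 + 0.92×351 + 2.85×57 + 1.35×137 + 2154.13×11 + 8.30×113 = 349.65 + 322.92 + 162.45 + 184.95 + 23695.43 + 937.9 = 25653.3
ΣP(Year 1)·Q(Year 1) = 2.56×105 + 1.07×351 + 3.22×57 + 1.65×137 + 2168.12×11 + 5.88×113 = 268.8 + 375.57 + 183.54 + 226.05 + 23849.32 + 664.44 = 25567.72
Index = 25653.3 / 25567.72 × 100 = 100.3347

100.33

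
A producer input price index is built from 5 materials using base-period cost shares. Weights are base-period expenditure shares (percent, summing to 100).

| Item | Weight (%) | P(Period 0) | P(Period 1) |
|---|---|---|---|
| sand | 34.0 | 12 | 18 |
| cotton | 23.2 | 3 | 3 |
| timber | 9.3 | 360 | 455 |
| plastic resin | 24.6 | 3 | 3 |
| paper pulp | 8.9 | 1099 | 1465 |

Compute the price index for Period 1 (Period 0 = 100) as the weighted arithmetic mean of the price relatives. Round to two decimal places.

sand: 34.0 × (18/12) = 34.0 × 1.500000 = 51.0000
cotton: 23.2 × (3/3) = 23.2 × 1.000000 = 23.2000
timber: 9.3 × (455/360) = 9.3 × 1.263889 = 11.7542
plastic resin: 24.6 × (3/3) = 24.6 × 1.000000 = 24.6000
paper pulp: 8.9 × (1465/1099) = 8.9 × 1.333030 = 11.8640
Index = Σ wᵢ·(p₁ᵢ/p₀ᵢ) = 51.0000 + 23.2000 + 11.7542 + 24.6000 + 11.8640 = 122.4181

122.42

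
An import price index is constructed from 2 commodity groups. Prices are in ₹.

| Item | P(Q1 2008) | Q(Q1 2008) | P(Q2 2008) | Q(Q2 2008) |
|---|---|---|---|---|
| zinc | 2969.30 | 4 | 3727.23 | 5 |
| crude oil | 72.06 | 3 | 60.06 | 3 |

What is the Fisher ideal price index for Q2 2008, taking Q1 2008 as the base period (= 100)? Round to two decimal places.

124.85

Laspeyres component (base-period weights):
ΣP(Q2 2008)Q(Q1 2008) = 3727.23×4 + 60.06×3 = 14908.92 + 180.18 = 15089.1
ΣP(Q1 2008)Q(Q1 2008) = 2969.30×4 + 72.06×3 = 11877.2 + 216.18 = 12093.38
L = 15089.1 / 12093.38 × 100 = 124.7716
Paasche component (current-period weights):
ΣP(Q2 2008)Q(Q2 2008) = 3727.23×5 + 60.06×3 = 18636.15 + 180.18 = 18816.33
ΣP(Q1 2008)Q(Q2 2008) = 2969.30×5 + 72.06×3 = 14846.5 + 216.18 = 15062.68
P = 18816.33 / 15062.68 × 100 = 124.9202
Fisher = √(L × P) = √(124.7716 × 124.9202) = 124.8459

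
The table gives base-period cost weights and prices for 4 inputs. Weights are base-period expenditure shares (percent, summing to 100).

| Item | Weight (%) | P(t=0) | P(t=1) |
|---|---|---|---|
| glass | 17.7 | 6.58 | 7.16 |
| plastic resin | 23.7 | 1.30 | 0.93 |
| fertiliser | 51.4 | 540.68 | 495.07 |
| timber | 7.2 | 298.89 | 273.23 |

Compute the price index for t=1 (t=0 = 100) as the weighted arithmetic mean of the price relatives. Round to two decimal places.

89.86

glass: 17.7 × (7.16/6.58) = 17.7 × 1.088146 = 19.2602
plastic resin: 23.7 × (0.93/1.30) = 23.7 × 0.715385 = 16.9546
fertiliser: 51.4 × (495.07/540.68) = 51.4 × 0.915643 = 47.0641
timber: 7.2 × (273.23/298.89) = 7.2 × 0.914149 = 6.5819
Index = Σ wᵢ·(p₁ᵢ/p₀ᵢ) = 19.2602 + 16.9546 + 47.0641 + 6.5819 = 89.8607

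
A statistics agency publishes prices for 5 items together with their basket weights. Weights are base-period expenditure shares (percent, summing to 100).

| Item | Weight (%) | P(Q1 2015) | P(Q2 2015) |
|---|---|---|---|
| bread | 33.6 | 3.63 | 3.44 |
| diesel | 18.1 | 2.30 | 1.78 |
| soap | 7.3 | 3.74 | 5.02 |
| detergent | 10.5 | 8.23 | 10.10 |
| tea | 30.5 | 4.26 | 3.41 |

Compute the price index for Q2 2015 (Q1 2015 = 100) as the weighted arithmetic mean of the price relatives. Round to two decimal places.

92.95

bread: 33.6 × (3.44/3.63) = 33.6 × 0.947658 = 31.8413
diesel: 18.1 × (1.78/2.30) = 18.1 × 0.773913 = 14.0078
soap: 7.3 × (5.02/3.74) = 7.3 × 1.342246 = 9.7984
detergent: 10.5 × (10.10/8.23) = 10.5 × 1.227217 = 12.8858
tea: 30.5 × (3.41/4.26) = 30.5 × 0.800469 = 24.4143
Index = Σ wᵢ·(p₁ᵢ/p₀ᵢ) = 31.8413 + 14.0078 + 9.7984 + 12.8858 + 24.4143 = 92.9476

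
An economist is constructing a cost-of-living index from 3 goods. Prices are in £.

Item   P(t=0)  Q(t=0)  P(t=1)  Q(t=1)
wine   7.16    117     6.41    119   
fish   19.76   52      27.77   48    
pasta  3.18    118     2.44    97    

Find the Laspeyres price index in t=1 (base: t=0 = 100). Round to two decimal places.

110.78

Laspeyres price index uses base-period quantities as weights.
ΣP(t=1)·Q(t=0) = 6.41×117 + 27.77×52 + 2.44×118 = 749.97 + 1444.04 + 287.92 = 2481.93
ΣP(t=0)·Q(t=0) = 7.16×117 + 19.76×52 + 3.18×118 = 837.72 + 1027.52 + 375.24 = 2240.48
Index = 2481.93 / 2240.48 × 100 = 110.7767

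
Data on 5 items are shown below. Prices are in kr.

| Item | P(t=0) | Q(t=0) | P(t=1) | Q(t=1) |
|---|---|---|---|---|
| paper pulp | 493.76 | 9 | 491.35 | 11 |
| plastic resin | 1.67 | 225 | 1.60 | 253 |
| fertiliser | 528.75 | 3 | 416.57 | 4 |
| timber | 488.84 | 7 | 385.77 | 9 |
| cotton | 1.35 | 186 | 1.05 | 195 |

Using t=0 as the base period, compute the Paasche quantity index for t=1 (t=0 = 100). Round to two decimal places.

Paasche quantity index uses current-period prices as weights.
ΣP(t=1)·Q(t=1) = 491.35×11 + 1.60×253 + 416.57×4 + 385.77×9 + 1.05×195 = 5404.85 + 404.8 + 1666.28 + 3471.93 + 204.75 = 11152.61
ΣP(t=1)·Q(t=0) = 491.35×9 + 1.60×225 + 416.57×3 + 385.77×7 + 1.05×186 = 4422.15 + 360 + 1249.71 + 2700.39 + 195.3 = 8927.55
Index = 11152.61 / 8927.55 × 100 = 124.9235

124.92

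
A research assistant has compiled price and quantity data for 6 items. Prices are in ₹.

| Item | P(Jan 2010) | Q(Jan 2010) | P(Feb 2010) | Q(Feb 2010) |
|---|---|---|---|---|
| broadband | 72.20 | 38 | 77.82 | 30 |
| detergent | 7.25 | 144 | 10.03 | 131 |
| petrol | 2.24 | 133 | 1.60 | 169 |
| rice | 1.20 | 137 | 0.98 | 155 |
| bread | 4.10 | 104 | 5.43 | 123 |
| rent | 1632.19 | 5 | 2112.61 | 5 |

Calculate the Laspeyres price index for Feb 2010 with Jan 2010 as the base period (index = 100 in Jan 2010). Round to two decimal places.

Laspeyres price index uses base-period quantities as weights.
ΣP(Feb 2010)·Q(Jan 2010) = 77.82×38 + 10.03×144 + 1.60×133 + 0.98×137 + 5.43×104 + 2112.61×5 = 2957.16 + 1444.32 + 212.8 + 134.26 + 564.72 + 10563.05 = 15876.31
ΣP(Jan 2010)·Q(Jan 2010) = 72.20×38 + 7.25×144 + 2.24×133 + 1.20×137 + 4.10×104 + 1632.19×5 = 2743.6 + 1044 + 297.92 + 164.4 + 426.4 + 8160.95 = 12837.27
Index = 15876.31 / 12837.27 × 100 = 123.6736

123.67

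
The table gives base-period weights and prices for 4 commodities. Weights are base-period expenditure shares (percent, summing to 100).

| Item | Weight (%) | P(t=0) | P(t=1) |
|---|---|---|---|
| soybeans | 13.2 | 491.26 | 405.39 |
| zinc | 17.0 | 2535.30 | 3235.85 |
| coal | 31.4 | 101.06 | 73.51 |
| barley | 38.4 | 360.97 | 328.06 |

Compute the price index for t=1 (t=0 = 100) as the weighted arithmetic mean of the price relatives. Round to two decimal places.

soybeans: 13.2 × (405.39/491.26) = 13.2 × 0.825205 = 10.8927
zinc: 17.0 × (3235.85/2535.30) = 17.0 × 1.276318 = 21.6974
coal: 31.4 × (73.51/101.06) = 31.4 × 0.727390 = 22.8400
barley: 38.4 × (328.06/360.97) = 38.4 × 0.908829 = 34.8990
Index = Σ wᵢ·(p₁ᵢ/p₀ᵢ) = 10.8927 + 21.6974 + 22.8400 + 34.8990 = 90.3292

90.33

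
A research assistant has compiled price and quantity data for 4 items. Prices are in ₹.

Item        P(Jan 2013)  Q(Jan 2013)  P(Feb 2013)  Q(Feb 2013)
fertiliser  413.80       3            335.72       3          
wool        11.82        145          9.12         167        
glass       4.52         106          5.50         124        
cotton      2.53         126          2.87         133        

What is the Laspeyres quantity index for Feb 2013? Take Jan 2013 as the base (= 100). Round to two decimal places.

109.57

Laspeyres quantity index uses base-period prices as weights.
ΣP(Jan 2013)·Q(Feb 2013) = 413.80×3 + 11.82×167 + 4.52×124 + 2.53×133 = 1241.4 + 1973.94 + 560.48 + 336.49 = 4112.31
ΣP(Jan 2013)·Q(Jan 2013) = 413.80×3 + 11.82×145 + 4.52×106 + 2.53×126 = 1241.4 + 1713.9 + 479.12 + 318.78 = 3753.2
Index = 4112.31 / 3753.2 × 100 = 109.5681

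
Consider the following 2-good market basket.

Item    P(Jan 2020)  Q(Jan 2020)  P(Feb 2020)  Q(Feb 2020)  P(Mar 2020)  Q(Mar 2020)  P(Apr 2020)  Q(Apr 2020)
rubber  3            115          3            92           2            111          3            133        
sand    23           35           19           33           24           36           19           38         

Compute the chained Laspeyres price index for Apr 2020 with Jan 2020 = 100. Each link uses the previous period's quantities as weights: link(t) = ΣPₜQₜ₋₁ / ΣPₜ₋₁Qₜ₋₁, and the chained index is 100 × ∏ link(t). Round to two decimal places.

Link Jan 2020→Feb 2020:
ΣP(Feb 2020)Q(Jan 2020) = 3×115 + 19×35 = 345 + 665 = 1010
ΣP(Jan 2020)Q(Jan 2020) = 3×115 + 23×35 = 345 + 805 = 1150
link = 1010/1150 = 0.878261
Link Feb 2020→Mar 2020:
ΣP(Mar 2020)Q(Feb 2020) = 2×92 + 24×33 = 184 + 792 = 976
ΣP(Feb 2020)Q(Feb 2020) = 3×92 + 19×33 = 276 + 627 = 903
link = 976/903 = 1.080842
Link Mar 2020→Apr 2020:
ΣP(Apr 2020)Q(Mar 2020) = 3×111 + 19×36 = 333 + 684 = 1017
ΣP(Mar 2020)Q(Mar 2020) = 2×111 + 24×36 = 222 + 864 = 1086
link = 1017/1086 = 0.936464
Chained index = 100 × 0.878261 × 1.080842 × 0.936464 = 88.8949

88.89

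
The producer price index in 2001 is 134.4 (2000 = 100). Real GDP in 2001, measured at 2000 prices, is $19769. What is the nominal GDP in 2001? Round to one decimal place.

26569.5

Nominal = Real × (Index/100) = 19769 × (134.4/100)
        = 19769 × 1.344 = 26569.5360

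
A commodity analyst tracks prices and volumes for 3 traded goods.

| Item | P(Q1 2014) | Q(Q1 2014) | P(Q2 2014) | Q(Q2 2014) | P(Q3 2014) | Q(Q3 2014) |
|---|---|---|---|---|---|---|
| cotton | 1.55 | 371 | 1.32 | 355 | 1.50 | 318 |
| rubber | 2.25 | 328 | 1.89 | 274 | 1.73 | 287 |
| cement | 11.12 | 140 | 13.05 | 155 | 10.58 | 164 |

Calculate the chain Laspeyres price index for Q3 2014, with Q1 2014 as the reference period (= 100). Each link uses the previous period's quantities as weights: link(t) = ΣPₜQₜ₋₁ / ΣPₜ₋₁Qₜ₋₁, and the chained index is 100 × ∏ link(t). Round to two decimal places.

89.99

Link Q1 2014→Q2 2014:
ΣP(Q2 2014)Q(Q1 2014) = 1.32×371 + 1.89×328 + 13.05×140 = 489.72 + 619.92 + 1827 = 2936.64
ΣP(Q1 2014)Q(Q1 2014) = 1.55×371 + 2.25×328 + 11.12×140 = 575.05 + 738 + 1556.8 = 2869.85
link = 2936.64/2869.85 = 1.023273
Link Q2 2014→Q3 2014:
ΣP(Q3 2014)Q(Q2 2014) = 1.50×355 + 1.73×274 + 10.58×155 = 532.5 + 474.02 + 1639.9 = 2646.42
ΣP(Q2 2014)Q(Q2 2014) = 1.32×355 + 1.89×274 + 13.05×155 = 468.6 + 517.86 + 2022.75 = 3009.21
link = 2646.42/3009.21 = 0.879440
Chained index = 100 × 1.023273 × 0.879440 = 89.9907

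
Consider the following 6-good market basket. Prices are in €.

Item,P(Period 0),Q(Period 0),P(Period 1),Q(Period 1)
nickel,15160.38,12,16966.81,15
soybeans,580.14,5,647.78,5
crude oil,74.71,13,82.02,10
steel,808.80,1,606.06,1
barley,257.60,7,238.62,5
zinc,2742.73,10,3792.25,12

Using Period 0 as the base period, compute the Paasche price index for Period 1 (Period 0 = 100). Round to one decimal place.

115.0

Paasche price index uses current-period quantities as weights.
ΣP(Period 1)·Q(Period 1) = 16966.81×15 + 647.78×5 + 82.02×10 + 606.06×1 + 238.62×5 + 3792.25×12 = 254502.15 + 3238.9 + 820.2 + 606.06 + 1193.1 + 45507 = 305867.41
ΣP(Period 0)·Q(Period 1) = 15160.38×15 + 580.14×5 + 74.71×10 + 808.80×1 + 257.60×5 + 2742.73×12 = 227405.7 + 2900.7 + 747.1 + 808.8 + 1288 + 32912.76 = 266063.06
Index = 305867.41 / 266063.06 × 100 = 114.9605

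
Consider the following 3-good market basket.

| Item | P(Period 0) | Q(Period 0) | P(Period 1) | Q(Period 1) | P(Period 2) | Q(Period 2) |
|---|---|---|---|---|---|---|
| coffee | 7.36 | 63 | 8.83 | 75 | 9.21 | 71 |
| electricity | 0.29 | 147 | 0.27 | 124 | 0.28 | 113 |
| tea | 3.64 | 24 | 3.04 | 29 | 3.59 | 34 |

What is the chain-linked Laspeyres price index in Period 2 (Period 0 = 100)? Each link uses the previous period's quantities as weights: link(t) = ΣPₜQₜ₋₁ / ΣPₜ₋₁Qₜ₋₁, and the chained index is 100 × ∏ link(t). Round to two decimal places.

Link Period 0→Period 1:
ΣP(Period 1)Q(Period 0) = 8.83×63 + 0.27×147 + 3.04×24 = 556.29 + 39.69 + 72.96 = 668.94
ΣP(Period 0)Q(Period 0) = 7.36×63 + 0.29×147 + 3.64×24 = 463.68 + 42.63 + 87.36 = 593.67
link = 668.94/593.67 = 1.126788
Link Period 1→Period 2:
ΣP(Period 2)Q(Period 1) = 9.21×75 + 0.28×124 + 3.59×29 = 690.75 + 34.72 + 104.11 = 829.58
ΣP(Period 1)Q(Period 1) = 8.83×75 + 0.27×124 + 3.04×29 = 662.25 + 33.48 + 88.16 = 783.89
link = 829.58/783.89 = 1.058286
Chained index = 100 × 1.126788 × 1.058286 = 119.2464

119.25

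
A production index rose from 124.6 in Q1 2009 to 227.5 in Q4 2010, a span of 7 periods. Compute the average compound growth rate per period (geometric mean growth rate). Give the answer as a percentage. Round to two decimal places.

Growth factor = (227.5/124.6)^(1/7) = (1.825843)^(1/7) = 1.089813
Growth rate = 1.089813 − 1 = 0.089813 = 8.9813%

8.98%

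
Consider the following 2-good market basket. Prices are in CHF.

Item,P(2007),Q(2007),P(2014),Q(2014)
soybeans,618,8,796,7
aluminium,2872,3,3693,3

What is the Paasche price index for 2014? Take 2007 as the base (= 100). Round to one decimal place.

Paasche price index uses current-period quantities as weights.
ΣP(2014)·Q(2014) = 796×7 + 3693×3 = 5572 + 11079 = 16651
ΣP(2007)·Q(2014) = 618×7 + 2872×3 = 4326 + 8616 = 12942
Index = 16651 / 12942 × 100 = 128.6586

128.7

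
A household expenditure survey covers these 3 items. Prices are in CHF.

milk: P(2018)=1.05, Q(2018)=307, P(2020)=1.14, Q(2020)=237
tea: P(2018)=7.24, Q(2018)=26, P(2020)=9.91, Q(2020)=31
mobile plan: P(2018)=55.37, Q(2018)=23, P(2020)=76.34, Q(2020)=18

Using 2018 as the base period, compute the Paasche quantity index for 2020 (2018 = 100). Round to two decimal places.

Paasche quantity index uses current-period prices as weights.
ΣP(2020)·Q(2020) = 1.14×237 + 9.91×31 + 76.34×18 = 270.18 + 307.21 + 1374.12 = 1951.51
ΣP(2020)·Q(2018) = 1.14×307 + 9.91×26 + 76.34×23 = 349.98 + 257.66 + 1755.82 = 2363.46
Index = 1951.51 / 2363.46 × 100 = 82.5700

82.57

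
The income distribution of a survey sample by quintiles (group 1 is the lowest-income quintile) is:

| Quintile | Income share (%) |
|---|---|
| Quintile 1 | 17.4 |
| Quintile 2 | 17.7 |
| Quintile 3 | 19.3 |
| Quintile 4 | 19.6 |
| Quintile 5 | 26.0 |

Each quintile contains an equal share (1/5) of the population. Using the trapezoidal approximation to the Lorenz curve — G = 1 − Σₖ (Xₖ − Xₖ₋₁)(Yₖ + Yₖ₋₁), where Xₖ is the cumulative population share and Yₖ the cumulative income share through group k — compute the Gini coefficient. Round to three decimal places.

Cumulative income shares Yₖ: 0.1740, 0.3510, 0.5440, 0.7400, 1.0000
Σ (Xₖ−Xₖ₋₁)(Yₖ+Yₖ₋₁) = (1/5)(0.1740+0.0000) + (1/5)(0.3510+0.1740) + (1/5)(0.5440+0.3510) + (1/5)(0.7400+0.5440) + (1/5)(1.0000+0.7400)
  = 0.0348 + 0.1050 + 0.1790 + 0.2568 + 0.3480 = 0.9236
G = 1 − 0.9236 = 0.0764

0.076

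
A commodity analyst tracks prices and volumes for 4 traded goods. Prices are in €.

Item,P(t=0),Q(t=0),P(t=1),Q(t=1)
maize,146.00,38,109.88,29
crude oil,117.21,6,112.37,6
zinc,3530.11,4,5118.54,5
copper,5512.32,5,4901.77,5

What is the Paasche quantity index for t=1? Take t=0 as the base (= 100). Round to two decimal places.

Paasche quantity index uses current-period prices as weights.
ΣP(t=1)·Q(t=1) = 109.88×29 + 112.37×6 + 5118.54×5 + 4901.77×5 = 3186.52 + 674.22 + 25592.7 + 24508.85 = 53962.29
ΣP(t=1)·Q(t=0) = 109.88×38 + 112.37×6 + 5118.54×4 + 4901.77×5 = 4175.44 + 674.22 + 20474.16 + 24508.85 = 49832.67
Index = 53962.29 / 49832.67 × 100 = 108.2870

108.29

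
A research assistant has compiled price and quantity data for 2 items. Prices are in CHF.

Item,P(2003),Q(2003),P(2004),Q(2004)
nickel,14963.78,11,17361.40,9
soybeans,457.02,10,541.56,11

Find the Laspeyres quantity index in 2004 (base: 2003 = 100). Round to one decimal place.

Laspeyres quantity index uses base-period prices as weights.
ΣP(2003)·Q(2004) = 14963.78×9 + 457.02×11 = 134674.02 + 5027.22 = 139701.24
ΣP(2003)·Q(2003) = 14963.78×11 + 457.02×10 = 164601.58 + 4570.2 = 169171.78
Index = 139701.24 / 169171.78 × 100 = 82.5795

82.6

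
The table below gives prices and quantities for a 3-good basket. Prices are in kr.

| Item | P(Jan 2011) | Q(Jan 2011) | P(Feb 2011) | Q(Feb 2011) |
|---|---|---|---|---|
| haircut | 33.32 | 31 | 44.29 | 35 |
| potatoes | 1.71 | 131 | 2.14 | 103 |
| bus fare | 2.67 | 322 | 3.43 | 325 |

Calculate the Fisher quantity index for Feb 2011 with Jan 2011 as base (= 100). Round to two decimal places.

104.52

Laspeyres component (base-period weights):
ΣP(Jan 2011)Q(Feb 2011) = 33.32×35 + 1.71×103 + 2.67×325 = 1166.2 + 176.13 + 867.75 = 2210.08
ΣP(Jan 2011)Q(Jan 2011) = 33.32×31 + 1.71×131 + 2.67×322 = 1032.92 + 224.01 + 859.74 = 2116.67
L = 2210.08 / 2116.67 × 100 = 104.4131
Paasche component (current-period weights):
ΣP(Feb 2011)Q(Feb 2011) = 44.29×35 + 2.14×103 + 3.43×325 = 1550.15 + 220.42 + 1114.75 = 2885.32
ΣP(Feb 2011)Q(Jan 2011) = 44.29×31 + 2.14×131 + 3.43×322 = 1372.99 + 280.34 + 1104.46 = 2757.79
P = 2885.32 / 2757.79 × 100 = 104.6244
Fisher = √(L × P) = √(104.4131 × 104.6244) = 104.5187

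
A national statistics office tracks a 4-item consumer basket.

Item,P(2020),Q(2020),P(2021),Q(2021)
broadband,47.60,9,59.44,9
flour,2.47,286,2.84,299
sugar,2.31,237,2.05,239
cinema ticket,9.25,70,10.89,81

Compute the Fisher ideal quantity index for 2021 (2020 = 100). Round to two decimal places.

Laspeyres component (base-period weights):
ΣP(2020)Q(2021) = 47.60×9 + 2.47×299 + 2.31×239 + 9.25×81 = 428.4 + 738.53 + 552.09 + 749.25 = 2468.27
ΣP(2020)Q(2020) = 47.60×9 + 2.47×286 + 2.31×237 + 9.25×70 = 428.4 + 706.42 + 547.47 + 647.5 = 2329.79
L = 2468.27 / 2329.79 × 100 = 105.9439
Paasche component (current-period weights):
ΣP(2021)Q(2021) = 59.44×9 + 2.84×299 + 2.05×239 + 10.89×81 = 534.96 + 849.16 + 489.95 + 882.09 = 2756.16
ΣP(2021)Q(2020) = 59.44×9 + 2.84×286 + 2.05×237 + 10.89×70 = 534.96 + 812.24 + 485.85 + 762.3 = 2595.35
P = 2756.16 / 2595.35 × 100 = 106.1961
Fisher = √(L × P) = √(105.9439 × 106.1961) = 106.0699

106.07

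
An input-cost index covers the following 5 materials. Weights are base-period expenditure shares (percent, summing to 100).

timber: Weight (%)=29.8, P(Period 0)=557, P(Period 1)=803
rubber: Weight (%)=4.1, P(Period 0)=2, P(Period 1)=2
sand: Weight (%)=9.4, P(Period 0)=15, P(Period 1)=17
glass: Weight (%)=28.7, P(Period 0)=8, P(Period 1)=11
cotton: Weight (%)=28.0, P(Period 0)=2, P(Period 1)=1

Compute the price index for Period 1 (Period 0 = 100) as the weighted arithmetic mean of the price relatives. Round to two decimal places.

timber: 29.8 × (803/557) = 29.8 × 1.441652 = 42.9612
rubber: 4.1 × (2/2) = 4.1 × 1.000000 = 4.1000
sand: 9.4 × (17/15) = 9.4 × 1.133333 = 10.6533
glass: 28.7 × (11/8) = 28.7 × 1.375000 = 39.4625
cotton: 28.0 × (1/2) = 28.0 × 0.500000 = 14.0000
Index = Σ wᵢ·(p₁ᵢ/p₀ᵢ) = 42.9612 + 4.1000 + 10.6533 + 39.4625 + 14.0000 = 111.1771

111.18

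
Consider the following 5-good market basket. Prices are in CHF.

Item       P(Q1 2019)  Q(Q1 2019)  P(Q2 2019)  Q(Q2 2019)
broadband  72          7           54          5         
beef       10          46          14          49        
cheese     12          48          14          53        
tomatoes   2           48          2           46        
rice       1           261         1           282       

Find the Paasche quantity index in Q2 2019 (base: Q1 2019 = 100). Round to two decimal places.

101.02

Paasche quantity index uses current-period prices as weights.
ΣP(Q2 2019)·Q(Q2 2019) = 54×5 + 14×49 + 14×53 + 2×46 + 1×282 = 270 + 686 + 742 + 92 + 282 = 2072
ΣP(Q2 2019)·Q(Q1 2019) = 54×7 + 14×46 + 14×48 + 2×48 + 1×261 = 378 + 644 + 672 + 96 + 261 = 2051
Index = 2072 / 2051 × 100 = 101.0239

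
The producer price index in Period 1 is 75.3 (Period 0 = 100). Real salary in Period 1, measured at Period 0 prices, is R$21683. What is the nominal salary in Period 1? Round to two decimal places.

Nominal = Real × (Index/100) = 21683 × (75.3/100)
        = 21683 × 0.753 = 16327.2990

16327.30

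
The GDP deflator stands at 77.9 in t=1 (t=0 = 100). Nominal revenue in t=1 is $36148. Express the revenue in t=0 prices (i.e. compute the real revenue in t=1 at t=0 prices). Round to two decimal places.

Real = Nominal ÷ (Index/100) = 36148 ÷ (77.9/100)
     = 36148 ÷ 0.779 = 46403.0809

46403.08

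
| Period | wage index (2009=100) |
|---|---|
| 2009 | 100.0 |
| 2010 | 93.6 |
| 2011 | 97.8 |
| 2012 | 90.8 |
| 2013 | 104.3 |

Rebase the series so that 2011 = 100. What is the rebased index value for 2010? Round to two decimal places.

95.71

Rebased(2010) = 93.6 / 97.8 × 100 = 95.7055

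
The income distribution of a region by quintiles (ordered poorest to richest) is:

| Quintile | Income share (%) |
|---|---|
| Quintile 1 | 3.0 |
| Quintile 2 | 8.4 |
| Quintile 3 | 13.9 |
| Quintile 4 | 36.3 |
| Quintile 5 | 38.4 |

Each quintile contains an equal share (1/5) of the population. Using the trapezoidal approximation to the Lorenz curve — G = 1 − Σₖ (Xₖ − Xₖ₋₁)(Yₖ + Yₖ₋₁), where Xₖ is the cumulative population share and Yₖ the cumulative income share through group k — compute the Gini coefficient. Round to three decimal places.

0.395

Cumulative income shares Yₖ: 0.0300, 0.1140, 0.2530, 0.6160, 1.0000
Σ (Xₖ−Xₖ₋₁)(Yₖ+Yₖ₋₁) = (1/5)(0.0300+0.0000) + (1/5)(0.1140+0.0300) + (1/5)(0.2530+0.1140) + (1/5)(0.6160+0.2530) + (1/5)(1.0000+0.6160)
  = 0.0060 + 0.0288 + 0.0734 + 0.1738 + 0.3232 = 0.6052
G = 1 − 0.6052 = 0.3948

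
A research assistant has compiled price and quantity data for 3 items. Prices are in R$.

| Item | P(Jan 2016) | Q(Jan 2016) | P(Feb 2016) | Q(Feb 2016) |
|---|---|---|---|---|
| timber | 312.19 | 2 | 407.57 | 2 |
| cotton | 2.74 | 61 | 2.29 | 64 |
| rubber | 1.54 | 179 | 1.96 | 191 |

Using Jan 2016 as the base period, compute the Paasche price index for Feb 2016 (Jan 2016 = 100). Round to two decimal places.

122.14

Paasche price index uses current-period quantities as weights.
ΣP(Feb 2016)·Q(Feb 2016) = 407.57×2 + 2.29×64 + 1.96×191 = 815.14 + 146.56 + 374.36 = 1336.06
ΣP(Jan 2016)·Q(Feb 2016) = 312.19×2 + 2.74×64 + 1.54×191 = 624.38 + 175.36 + 294.14 = 1093.88
Index = 1336.06 / 1093.88 × 100 = 122.1395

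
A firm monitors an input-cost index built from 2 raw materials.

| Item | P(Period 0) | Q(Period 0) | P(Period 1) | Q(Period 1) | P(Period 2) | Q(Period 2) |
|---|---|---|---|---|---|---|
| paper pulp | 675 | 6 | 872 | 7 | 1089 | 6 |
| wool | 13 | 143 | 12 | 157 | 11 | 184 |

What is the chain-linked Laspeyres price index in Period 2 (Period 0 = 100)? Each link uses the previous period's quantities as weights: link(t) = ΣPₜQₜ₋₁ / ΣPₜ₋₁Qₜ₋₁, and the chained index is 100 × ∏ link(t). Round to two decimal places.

137.63

Link Period 0→Period 1:
ΣP(Period 1)Q(Period 0) = 872×6 + 12×143 = 5232 + 1716 = 6948
ΣP(Period 0)Q(Period 0) = 675×6 + 13×143 = 4050 + 1859 = 5909
link = 6948/5909 = 1.175833
Link Period 1→Period 2:
ΣP(Period 2)Q(Period 1) = 1089×7 + 11×157 = 7623 + 1727 = 9350
ΣP(Period 1)Q(Period 1) = 872×7 + 12×157 = 6104 + 1884 = 7988
link = 9350/7988 = 1.170506
Chained index = 100 × 1.175833 × 1.170506 = 137.6320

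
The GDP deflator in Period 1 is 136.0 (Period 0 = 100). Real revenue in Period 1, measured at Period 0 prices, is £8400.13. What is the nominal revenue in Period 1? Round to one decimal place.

Nominal = Real × (Index/100) = 8400.13 × (136.0/100)
        = 8400.13 × 1.360 = 11424.1768

11424.2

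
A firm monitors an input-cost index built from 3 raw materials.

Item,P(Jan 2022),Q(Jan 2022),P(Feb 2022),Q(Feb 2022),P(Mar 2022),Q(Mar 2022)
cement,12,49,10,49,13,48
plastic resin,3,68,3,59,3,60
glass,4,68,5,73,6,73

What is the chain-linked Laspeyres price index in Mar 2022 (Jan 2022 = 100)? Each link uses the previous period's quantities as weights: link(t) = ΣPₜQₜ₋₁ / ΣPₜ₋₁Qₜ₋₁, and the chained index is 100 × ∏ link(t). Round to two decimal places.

117.90

Link Jan 2022→Feb 2022:
ΣP(Feb 2022)Q(Jan 2022) = 10×49 + 3×68 + 5×68 = 490 + 204 + 340 = 1034
ΣP(Jan 2022)Q(Jan 2022) = 12×49 + 3×68 + 4×68 = 588 + 204 + 272 = 1064
link = 1034/1064 = 0.971805
Link Feb 2022→Mar 2022:
ΣP(Mar 2022)Q(Feb 2022) = 13×49 + 3×59 + 6×73 = 637 + 177 + 438 = 1252
ΣP(Feb 2022)Q(Feb 2022) = 10×49 + 3×59 + 5×73 = 490 + 177 + 365 = 1032
link = 1252/1032 = 1.213178
Chained index = 100 × 0.971805 × 1.213178 = 117.8972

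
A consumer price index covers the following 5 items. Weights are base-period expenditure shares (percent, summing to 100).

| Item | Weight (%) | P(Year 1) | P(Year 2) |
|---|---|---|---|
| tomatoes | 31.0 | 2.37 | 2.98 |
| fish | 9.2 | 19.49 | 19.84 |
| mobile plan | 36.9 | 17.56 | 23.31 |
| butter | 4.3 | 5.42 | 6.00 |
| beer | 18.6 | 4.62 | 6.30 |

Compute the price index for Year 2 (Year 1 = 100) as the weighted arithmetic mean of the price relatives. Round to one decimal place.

tomatoes: 31.0 × (2.98/2.37) = 31.0 × 1.257384 = 38.9789
fish: 9.2 × (19.84/19.49) = 9.2 × 1.017958 = 9.3652
mobile plan: 36.9 × (23.31/17.56) = 36.9 × 1.327449 = 48.9829
butter: 4.3 × (6.00/5.42) = 4.3 × 1.107011 = 4.7601
beer: 18.6 × (6.30/4.62) = 18.6 × 1.363636 = 25.3636
Index = Σ wᵢ·(p₁ᵢ/p₀ᵢ) = 38.9789 + 9.3652 + 48.9829 + 4.7601 + 25.3636 = 127.4508

127.5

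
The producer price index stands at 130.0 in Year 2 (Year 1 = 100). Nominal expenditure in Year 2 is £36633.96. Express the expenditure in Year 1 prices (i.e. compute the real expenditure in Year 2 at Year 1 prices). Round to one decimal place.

28180.0

Real = Nominal ÷ (Index/100) = 36633.96 ÷ (130.0/100)
     = 36633.96 ÷ 1.300 = 28179.9692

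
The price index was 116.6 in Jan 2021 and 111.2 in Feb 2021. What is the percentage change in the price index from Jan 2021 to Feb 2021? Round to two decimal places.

Change = (111.2 − 116.6) / 116.6 × 100
       = -5.4 / 116.6 × 100 = -4.6312%

-4.63%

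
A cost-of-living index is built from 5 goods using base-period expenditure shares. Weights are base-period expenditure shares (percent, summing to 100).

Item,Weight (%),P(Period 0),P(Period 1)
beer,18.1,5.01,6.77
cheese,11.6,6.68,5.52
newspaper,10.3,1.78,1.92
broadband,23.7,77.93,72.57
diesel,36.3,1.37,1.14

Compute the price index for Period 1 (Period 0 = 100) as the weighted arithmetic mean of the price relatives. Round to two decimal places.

beer: 18.1 × (6.77/5.01) = 18.1 × 1.351297 = 24.4585
cheese: 11.6 × (5.52/6.68) = 11.6 × 0.826347 = 9.5856
newspaper: 10.3 × (1.92/1.78) = 10.3 × 1.078652 = 11.1101
broadband: 23.7 × (72.57/77.93) = 23.7 × 0.931220 = 22.0699
diesel: 36.3 × (1.14/1.37) = 36.3 × 0.832117 = 30.2058
Index = Σ wᵢ·(p₁ᵢ/p₀ᵢ) = 24.4585 + 9.5856 + 11.1101 + 22.0699 + 30.2058 = 97.4300

97.43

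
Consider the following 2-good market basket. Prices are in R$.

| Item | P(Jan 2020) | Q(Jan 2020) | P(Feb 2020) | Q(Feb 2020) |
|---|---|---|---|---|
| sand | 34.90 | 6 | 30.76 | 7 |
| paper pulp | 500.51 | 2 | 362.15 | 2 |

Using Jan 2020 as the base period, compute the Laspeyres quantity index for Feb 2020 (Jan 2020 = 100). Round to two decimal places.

Laspeyres quantity index uses base-period prices as weights.
ΣP(Jan 2020)·Q(Feb 2020) = 34.90×7 + 500.51×2 = 244.3 + 1001.02 = 1245.32
ΣP(Jan 2020)·Q(Jan 2020) = 34.90×6 + 500.51×2 = 209.4 + 1001.02 = 1210.42
Index = 1245.32 / 1210.42 × 100 = 102.8833

102.88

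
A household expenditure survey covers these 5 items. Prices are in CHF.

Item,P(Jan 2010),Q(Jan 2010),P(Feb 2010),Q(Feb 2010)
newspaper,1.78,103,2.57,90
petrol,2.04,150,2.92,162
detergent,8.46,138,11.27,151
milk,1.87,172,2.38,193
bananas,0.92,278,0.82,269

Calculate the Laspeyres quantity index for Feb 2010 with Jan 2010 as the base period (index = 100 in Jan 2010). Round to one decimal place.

Laspeyres quantity index uses base-period prices as weights.
ΣP(Jan 2010)·Q(Feb 2010) = 1.78×90 + 2.04×162 + 8.46×151 + 1.87×193 + 0.92×269 = 160.2 + 330.48 + 1277.46 + 360.91 + 247.48 = 2376.53
ΣP(Jan 2010)·Q(Jan 2010) = 1.78×103 + 2.04×150 + 8.46×138 + 1.87×172 + 0.92×278 = 183.34 + 306 + 1167.48 + 321.64 + 255.76 = 2234.22
Index = 2376.53 / 2234.22 × 100 = 106.3696

106.4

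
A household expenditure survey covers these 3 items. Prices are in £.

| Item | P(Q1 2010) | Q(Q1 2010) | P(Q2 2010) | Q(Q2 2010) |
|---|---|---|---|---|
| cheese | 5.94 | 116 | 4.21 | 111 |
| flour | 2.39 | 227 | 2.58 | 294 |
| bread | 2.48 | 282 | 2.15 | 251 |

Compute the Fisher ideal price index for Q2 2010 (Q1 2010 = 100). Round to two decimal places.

87.99

Laspeyres component (base-period weights):
ΣP(Q2 2010)Q(Q1 2010) = 4.21×116 + 2.58×227 + 2.15×282 = 488.36 + 585.66 + 606.3 = 1680.32
ΣP(Q1 2010)Q(Q1 2010) = 5.94×116 + 2.39×227 + 2.48×282 = 689.04 + 542.53 + 699.36 = 1930.93
L = 1680.32 / 1930.93 × 100 = 87.0213
Paasche component (current-period weights):
ΣP(Q2 2010)Q(Q2 2010) = 4.21×111 + 2.58×294 + 2.15×251 = 467.31 + 758.52 + 539.65 = 1765.48
ΣP(Q1 2010)Q(Q2 2010) = 5.94×111 + 2.39×294 + 2.48×251 = 659.34 + 702.66 + 622.48 = 1984.48
P = 1765.48 / 1984.48 × 100 = 88.9644
Fisher = √(L × P) = √(87.0213 × 88.9644) = 87.9875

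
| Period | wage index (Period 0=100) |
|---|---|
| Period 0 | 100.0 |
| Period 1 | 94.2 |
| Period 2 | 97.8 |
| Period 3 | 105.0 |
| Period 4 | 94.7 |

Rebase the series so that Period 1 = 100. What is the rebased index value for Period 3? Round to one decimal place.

111.5

Rebased(Period 3) = 105.0 / 94.2 × 100 = 111.4650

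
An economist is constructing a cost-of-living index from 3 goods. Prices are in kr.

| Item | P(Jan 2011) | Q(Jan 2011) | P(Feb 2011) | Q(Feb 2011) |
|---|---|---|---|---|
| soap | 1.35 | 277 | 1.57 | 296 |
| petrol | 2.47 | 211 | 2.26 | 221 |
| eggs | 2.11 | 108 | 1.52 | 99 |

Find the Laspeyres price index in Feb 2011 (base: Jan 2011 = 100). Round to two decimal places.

Laspeyres price index uses base-period quantities as weights.
ΣP(Feb 2011)·Q(Jan 2011) = 1.57×277 + 2.26×211 + 1.52×108 = 434.89 + 476.86 + 164.16 = 1075.91
ΣP(Jan 2011)·Q(Jan 2011) = 1.35×277 + 2.47×211 + 2.11×108 = 373.95 + 521.17 + 227.88 = 1123
Index = 1075.91 / 1123 × 100 = 95.8068

95.81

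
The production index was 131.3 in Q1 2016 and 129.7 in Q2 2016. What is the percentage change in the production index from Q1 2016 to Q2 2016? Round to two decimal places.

Change = (129.7 − 131.3) / 131.3 × 100
       = -1.6 / 131.3 × 100 = -1.2186%

-1.22%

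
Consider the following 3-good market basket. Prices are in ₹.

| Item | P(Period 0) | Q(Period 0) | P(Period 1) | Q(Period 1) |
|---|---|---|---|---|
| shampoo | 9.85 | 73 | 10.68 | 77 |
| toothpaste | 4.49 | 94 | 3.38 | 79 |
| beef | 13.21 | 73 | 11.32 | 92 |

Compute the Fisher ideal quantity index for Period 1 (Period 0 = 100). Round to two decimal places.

Laspeyres component (base-period weights):
ΣP(Period 0)Q(Period 1) = 9.85×77 + 4.49×79 + 13.21×92 = 758.45 + 354.71 + 1215.32 = 2328.48
ΣP(Period 0)Q(Period 0) = 9.85×73 + 4.49×94 + 13.21×73 = 719.05 + 422.06 + 964.33 = 2105.44
L = 2328.48 / 2105.44 × 100 = 110.5935
Paasche component (current-period weights):
ΣP(Period 1)Q(Period 1) = 10.68×77 + 3.38×79 + 11.32×92 = 822.36 + 267.02 + 1041.44 = 2130.82
ΣP(Period 1)Q(Period 0) = 10.68×73 + 3.38×94 + 11.32×73 = 779.64 + 317.72 + 826.36 = 1923.72
P = 2130.82 / 1923.72 × 100 = 110.7656
Fisher = √(L × P) = √(110.5935 × 110.7656) = 110.6795

110.68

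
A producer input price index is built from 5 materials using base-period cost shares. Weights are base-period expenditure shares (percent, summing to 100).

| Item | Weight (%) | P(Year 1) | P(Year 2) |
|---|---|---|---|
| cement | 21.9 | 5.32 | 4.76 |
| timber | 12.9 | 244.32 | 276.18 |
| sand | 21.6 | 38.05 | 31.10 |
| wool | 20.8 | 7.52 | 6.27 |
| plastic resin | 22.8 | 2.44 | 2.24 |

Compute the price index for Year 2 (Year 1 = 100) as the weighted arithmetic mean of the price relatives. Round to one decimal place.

cement: 21.9 × (4.76/5.32) = 21.9 × 0.894737 = 19.5947
timber: 12.9 × (276.18/244.32) = 12.9 × 1.130403 = 14.5822
sand: 21.6 × (31.10/38.05) = 21.6 × 0.817346 = 17.6547
wool: 20.8 × (6.27/7.52) = 20.8 × 0.833777 = 17.3426
plastic resin: 22.8 × (2.24/2.44) = 22.8 × 0.918033 = 20.9311
Index = Σ wᵢ·(p₁ᵢ/p₀ᵢ) = 19.5947 + 14.5822 + 17.6547 + 17.3426 + 20.9311 = 90.1053

90.1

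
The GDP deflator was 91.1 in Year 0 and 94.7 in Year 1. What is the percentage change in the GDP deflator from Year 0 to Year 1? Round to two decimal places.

Change = (94.7 − 91.1) / 91.1 × 100
       = 3.6 / 91.1 × 100 = 3.9517%

3.95%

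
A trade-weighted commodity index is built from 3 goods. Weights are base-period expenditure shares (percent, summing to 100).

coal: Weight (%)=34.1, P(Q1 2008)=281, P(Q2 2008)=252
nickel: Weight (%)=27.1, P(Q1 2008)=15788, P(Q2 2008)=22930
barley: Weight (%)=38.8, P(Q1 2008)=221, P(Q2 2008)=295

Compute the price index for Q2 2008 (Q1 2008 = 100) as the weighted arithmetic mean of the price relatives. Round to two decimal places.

coal: 34.1 × (252/281) = 34.1 × 0.896797 = 30.5808
nickel: 27.1 × (22930/15788) = 27.1 × 1.452369 = 39.3592
barley: 38.8 × (295/221) = 38.8 × 1.334842 = 51.7919
Index = Σ wᵢ·(p₁ᵢ/p₀ᵢ) = 30.5808 + 39.3592 + 51.7919 = 121.7318

121.73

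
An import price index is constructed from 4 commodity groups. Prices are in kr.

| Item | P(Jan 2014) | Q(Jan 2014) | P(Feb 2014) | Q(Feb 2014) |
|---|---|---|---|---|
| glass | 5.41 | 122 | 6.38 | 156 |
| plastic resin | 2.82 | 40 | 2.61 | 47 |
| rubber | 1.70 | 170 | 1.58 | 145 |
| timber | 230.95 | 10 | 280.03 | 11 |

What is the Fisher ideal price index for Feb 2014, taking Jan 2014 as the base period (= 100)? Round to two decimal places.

117.43

Laspeyres component (base-period weights):
ΣP(Feb 2014)Q(Jan 2014) = 6.38×122 + 2.61×40 + 1.58×170 + 280.03×10 = 778.36 + 104.4 + 268.6 + 2800.3 = 3951.66
ΣP(Jan 2014)Q(Jan 2014) = 5.41×122 + 2.82×40 + 1.70×170 + 230.95×10 = 660.02 + 112.8 + 289 + 2309.5 = 3371.32
L = 3951.66 / 3371.32 × 100 = 117.2140
Paasche component (current-period weights):
ΣP(Feb 2014)Q(Feb 2014) = 6.38×156 + 2.61×47 + 1.58×145 + 280.03×11 = 995.28 + 122.67 + 229.1 + 3080.33 = 4427.38
ΣP(Jan 2014)Q(Feb 2014) = 5.41×156 + 2.82×47 + 1.70×145 + 230.95×11 = 843.96 + 132.54 + 246.5 + 2540.45 = 3763.45
P = 4427.38 / 3763.45 × 100 = 117.6415
Fisher = √(L × P) = √(117.2140 × 117.6415) = 117.4276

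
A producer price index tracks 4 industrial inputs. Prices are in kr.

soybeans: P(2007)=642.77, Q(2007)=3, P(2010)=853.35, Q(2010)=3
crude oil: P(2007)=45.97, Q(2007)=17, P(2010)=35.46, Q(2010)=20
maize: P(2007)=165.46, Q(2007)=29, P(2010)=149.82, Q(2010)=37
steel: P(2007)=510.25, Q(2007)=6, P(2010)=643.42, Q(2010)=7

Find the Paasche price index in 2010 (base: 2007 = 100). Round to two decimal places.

Paasche price index uses current-period quantities as weights.
ΣP(2010)·Q(2010) = 853.35×3 + 35.46×20 + 149.82×37 + 643.42×7 = 2560.05 + 709.2 + 5543.34 + 4503.94 = 13316.53
ΣP(2007)·Q(2010) = 642.77×3 + 45.97×20 + 165.46×37 + 510.25×7 = 1928.31 + 919.4 + 6122.02 + 3571.75 = 12541.48
Index = 13316.53 / 12541.48 × 100 = 106.1799

106.18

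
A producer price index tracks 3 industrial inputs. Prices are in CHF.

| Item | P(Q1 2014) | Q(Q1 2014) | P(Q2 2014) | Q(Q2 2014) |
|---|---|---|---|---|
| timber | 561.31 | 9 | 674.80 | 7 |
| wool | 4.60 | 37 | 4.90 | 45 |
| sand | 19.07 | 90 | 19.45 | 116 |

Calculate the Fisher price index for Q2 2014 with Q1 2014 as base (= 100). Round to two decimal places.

114.39

Laspeyres component (base-period weights):
ΣP(Q2 2014)Q(Q1 2014) = 674.80×9 + 4.90×37 + 19.45×90 = 6073.2 + 181.3 + 1750.5 = 8005
ΣP(Q1 2014)Q(Q1 2014) = 561.31×9 + 4.60×37 + 19.07×90 = 5051.79 + 170.2 + 1716.3 = 6938.29
L = 8005 / 6938.29 × 100 = 115.3742
Paasche component (current-period weights):
ΣP(Q2 2014)Q(Q2 2014) = 674.80×7 + 4.90×45 + 19.45×116 = 4723.6 + 220.5 + 2256.2 = 7200.3
ΣP(Q1 2014)Q(Q2 2014) = 561.31×7 + 4.60×45 + 19.07×116 = 3929.17 + 207 + 2212.12 = 6348.29
P = 7200.3 / 6348.29 × 100 = 113.4211
Fisher = √(L × P) = √(115.3742 × 113.4211) = 114.3935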